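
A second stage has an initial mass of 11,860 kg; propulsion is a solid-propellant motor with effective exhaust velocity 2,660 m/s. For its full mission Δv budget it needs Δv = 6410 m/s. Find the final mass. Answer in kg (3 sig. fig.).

By the Tsiolkovsky rocket equation, m₀/m_f = exp(Δv / v_e) = exp(6410 / 2660.0) = exp(2.4098) = 11.1315.
m_f = m₀ / 11.1315 = 11,860 / 11.1315 = 1,065.44 kg.

final mass ≈ 1070 kg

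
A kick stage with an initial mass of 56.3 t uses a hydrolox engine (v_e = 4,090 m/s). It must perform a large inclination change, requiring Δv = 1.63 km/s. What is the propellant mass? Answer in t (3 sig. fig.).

From the ideal rocket equation, m₀/m_f = exp(Δv / v_e) = exp(1630 / 4090.0) = exp(0.3985) = 1.4896.
m_f = 56.3 / 1.4896 = 37.7954 t, so propellant = m₀ − m_f = 56.3 − 37.7954 = 18.5046 t.

propellant mass ≈ 18.5 t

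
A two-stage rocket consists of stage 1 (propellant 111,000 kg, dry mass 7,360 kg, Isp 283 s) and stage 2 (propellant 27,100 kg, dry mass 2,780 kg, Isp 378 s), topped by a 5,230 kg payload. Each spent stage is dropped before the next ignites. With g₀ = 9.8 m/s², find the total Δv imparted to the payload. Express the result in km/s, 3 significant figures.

Δv ≈ 9.04 km/s

Ignition mass of stage 1 = 111,000+7,360 + 27,100+2,780 + 5,230 = 153,470 kg.
Stage 1: m₀ = 153,470 kg, m_f = 153,470 − 111,000 = 42,470 kg; Δv = 283×9.8×ln(3.614) = 2773.4×1.2847 ≈ 3563 m/s.
Stage 2: m₀ = 35,110 kg, m_f = 35,110 − 27,100 = 8,010 kg; Δv = 378×9.8×ln(4.383) = 3704.4×1.4778 ≈ 5474 m/s.
Total Δv = 3563 + 5474 = 9037 m/s.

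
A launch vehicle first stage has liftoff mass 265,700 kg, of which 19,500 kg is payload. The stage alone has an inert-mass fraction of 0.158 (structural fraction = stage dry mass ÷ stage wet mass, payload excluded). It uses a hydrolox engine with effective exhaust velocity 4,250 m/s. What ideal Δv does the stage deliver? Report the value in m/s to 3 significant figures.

Δv ≈ 6440 m/s

Stage wet mass = m₀ − payload = 265,700 − 19,500 = 246,200 kg.
Stage dry mass = ε × stage wet mass = 0.158 × 246,200 = 38,899.6 kg.
Burnout mass m_f = stage dry + payload = 38,899.6 + 19,500 = 58,399.6 kg.
By the Tsiolkovsky rocket equation, Δv = v_e · ln(265,700/58,399.6) = 4250.0 × ln(4.55) = 4250.0 × 1.5151 ≈ 6439 m/s.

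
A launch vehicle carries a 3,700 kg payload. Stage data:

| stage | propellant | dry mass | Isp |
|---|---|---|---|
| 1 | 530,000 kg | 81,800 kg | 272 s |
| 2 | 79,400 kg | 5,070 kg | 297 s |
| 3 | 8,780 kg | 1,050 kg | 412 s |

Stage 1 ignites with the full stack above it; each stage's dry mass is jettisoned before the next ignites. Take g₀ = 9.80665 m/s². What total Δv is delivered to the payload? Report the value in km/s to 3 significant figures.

Δv ≈ 12.7 km/s

Ignition mass of stage 1 = 530,000+81,800 + 79,400+5,070 + 8,780+1,050 + 3,700 = 709,800 kg.
Stage 1: m₀ = 709,800 kg, m_f = 709,800 − 530,000 = 179,800 kg; Δv = 272×9.80665×ln(3.948) = 2667.4×1.3731 ≈ 3663 m/s.
Stage 2: m₀ = 98,000 kg, m_f = 98,000 − 79,400 = 18,600 kg; Δv = 297×9.80665×ln(5.269) = 2912.6×1.6618 ≈ 4840 m/s.
Stage 3: m₀ = 13,530 kg, m_f = 13,530 − 8,780 = 4,750 kg; Δv = 412×9.80665×ln(2.848) = 4040.3×1.0468 ≈ 4229 m/s.
Total Δv = 3663 + 4840 + 4229 = 12732 m/s.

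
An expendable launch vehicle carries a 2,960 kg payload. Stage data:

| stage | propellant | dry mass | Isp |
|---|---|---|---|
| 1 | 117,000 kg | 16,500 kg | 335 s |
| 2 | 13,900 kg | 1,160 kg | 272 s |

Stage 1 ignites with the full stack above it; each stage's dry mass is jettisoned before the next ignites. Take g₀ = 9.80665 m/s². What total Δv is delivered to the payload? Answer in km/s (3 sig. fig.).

Δv ≈ 8.80 km/s

Ignition mass of stage 1 = 117,000+16,500 + 13,900+1,160 + 2,960 = 151,520 kg.
Stage 1: m₀ = 151,520 kg, m_f = 151,520 − 117,000 = 34,520 kg; Δv = 335×9.80665×ln(4.389) = 3285.2×1.4792 ≈ 4859 m/s.
Stage 2: m₀ = 18,020 kg, m_f = 18,020 − 13,900 = 4,120 kg; Δv = 272×9.80665×ln(4.374) = 2667.4×1.4756 ≈ 3936 m/s.
Total Δv = 4859 + 3936 = 8795 m/s.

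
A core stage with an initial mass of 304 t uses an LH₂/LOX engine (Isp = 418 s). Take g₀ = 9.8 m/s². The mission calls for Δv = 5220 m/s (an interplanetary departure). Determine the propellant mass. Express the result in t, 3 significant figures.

propellant mass ≈ 219 t

v_e = Isp · g₀ = 418 × 9.8 = 4096.4 m/s.
Rocket equation: m₀/m_f = exp(Δv / v_e) = exp(5220 / 4096.4) = exp(1.2743) = 3.5762.
m_f = 304 / 3.5762 = 85.0064 t, so propellant = m₀ − m_f = 304 − 85.0064 = 218.9936 t.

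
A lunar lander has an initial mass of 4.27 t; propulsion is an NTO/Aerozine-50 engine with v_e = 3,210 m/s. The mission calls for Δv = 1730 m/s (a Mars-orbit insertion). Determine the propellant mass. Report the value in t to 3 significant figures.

propellant mass ≈ 1.78 t

m₀/m_f = exp(Δv / v_e) = exp(1730 / 3210.0) = exp(0.5389) = 1.7142.
m_f = 4.27 / 1.7142 = 2.49096 t, so propellant = m₀ − m_f = 4.27 − 2.49096 = 1.77904 t.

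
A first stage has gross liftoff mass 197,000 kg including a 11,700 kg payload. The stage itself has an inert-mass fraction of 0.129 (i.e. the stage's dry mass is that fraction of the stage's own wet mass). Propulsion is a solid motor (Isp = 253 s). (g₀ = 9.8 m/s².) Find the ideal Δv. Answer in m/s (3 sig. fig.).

Stage wet mass = m₀ − payload = 197,000 − 11,700 = 185,300 kg.
Stage dry mass = ε × stage wet mass = 0.129 × 185,300 = 23,903.7 kg.
Burnout mass m_f = stage dry + payload = 23,903.7 + 11,700 = 35,603.7 kg.
v_e = Isp · g₀ = 253 × 9.8 = 2479.4 m/s.
By the Tsiolkovsky rocket equation, Δv = v_e · ln(197,000/35,603.7) = 2479.4 × ln(5.533) = 2479.4 × 1.7108 ≈ 4242 m/s.

Δv ≈ 4240 m/s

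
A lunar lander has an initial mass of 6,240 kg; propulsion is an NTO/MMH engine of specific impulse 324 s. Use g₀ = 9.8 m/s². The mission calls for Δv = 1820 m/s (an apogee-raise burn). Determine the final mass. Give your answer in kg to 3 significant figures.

v_e = Isp · g₀ = 324 × 9.8 = 3175.2 m/s.
Using Δv = v_e ln(m₀/m_f): m₀/m_f = exp(Δv / v_e) = exp(1820 / 3175.2) = exp(0.5732) = 1.7739.
m_f = m₀ / 1.7739 = 6,240 / 1.7739 = 3,517.67 kg.

final mass ≈ 3520 kg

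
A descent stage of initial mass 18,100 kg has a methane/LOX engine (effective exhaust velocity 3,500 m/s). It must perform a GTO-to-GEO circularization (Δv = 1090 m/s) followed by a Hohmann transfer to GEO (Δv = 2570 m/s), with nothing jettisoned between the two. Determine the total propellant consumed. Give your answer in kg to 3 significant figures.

After the first burn: m = 18100 × exp(−1090/3500.0) = 18100 × 0.73240 = 13,256.4 kg.
After the second burn: m = 13,256.4 × exp(−2570/3500.0) = 13,256.4 × 0.47985 = 6,361.08 kg.
Total propellant = m₀ − m_final = 18100 − 6,361.08 = 11,738.92 kg.

total propellant consumed ≈ 11700 kg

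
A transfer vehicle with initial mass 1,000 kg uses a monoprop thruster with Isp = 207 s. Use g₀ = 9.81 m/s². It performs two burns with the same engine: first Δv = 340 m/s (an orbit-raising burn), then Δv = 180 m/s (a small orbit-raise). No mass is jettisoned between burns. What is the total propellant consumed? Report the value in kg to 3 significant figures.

v_e = Isp · g₀ = 207 × 9.81 = 2030.7 m/s.
After the first burn: m = 1000 × exp(−340/2030.7) = 1000 × 0.84583 = 845.83 kg.
After the second burn: m = 845.83 × exp(−180/2030.7) = 845.83 × 0.91517 = 774.078 kg.
Total propellant = m₀ − m_final = 1000 − 774.078 = 225.922 kg.

total propellant consumed ≈ 226 kg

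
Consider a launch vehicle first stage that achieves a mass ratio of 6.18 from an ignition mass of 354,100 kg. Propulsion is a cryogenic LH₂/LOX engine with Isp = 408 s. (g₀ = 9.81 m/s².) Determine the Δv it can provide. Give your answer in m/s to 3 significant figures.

v_e = Isp · g₀ = 408 × 9.81 = 4002.5 m/s.
Δv = v_e · ln(6.18) = 4002.5 × 1.8213 ≈ 7289.8 m/s.

Δv ≈ 7290 m/s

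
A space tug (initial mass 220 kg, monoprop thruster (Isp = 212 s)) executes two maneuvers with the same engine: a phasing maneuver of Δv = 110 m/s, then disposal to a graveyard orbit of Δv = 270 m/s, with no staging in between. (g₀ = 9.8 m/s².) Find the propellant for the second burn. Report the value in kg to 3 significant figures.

propellant for the second burn ≈ 25.4 kg

v_e = Isp · g₀ = 212 × 9.8 = 2077.6 m/s.
After the first burn: m = 220 × exp(−110/2077.6) = 220 × 0.94843 = 208.655 kg.
After the second burn: m = 208.655 × exp(−270/2077.6) = 208.655 × 0.87813 = 183.226 kg.
Second-burn propellant = 208.655 − 183.226 = 25.429 kg.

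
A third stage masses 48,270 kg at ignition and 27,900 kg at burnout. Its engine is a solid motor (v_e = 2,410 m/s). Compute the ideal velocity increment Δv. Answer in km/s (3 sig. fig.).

From the ideal rocket equation, Δv = v_e · ln(m₀/m_f) = 2410.0 × ln(1.73) = 2410.0 × 0.5482 ≈ 1321.1 m/s.

Δv ≈ 1.32 km/s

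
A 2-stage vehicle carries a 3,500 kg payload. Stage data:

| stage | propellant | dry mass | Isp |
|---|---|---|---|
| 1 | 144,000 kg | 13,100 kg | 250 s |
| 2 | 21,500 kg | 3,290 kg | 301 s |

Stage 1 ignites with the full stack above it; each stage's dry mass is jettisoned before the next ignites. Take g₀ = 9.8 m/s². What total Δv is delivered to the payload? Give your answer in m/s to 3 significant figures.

Δv ≈ 7880 m/s

Ignition mass of stage 1 = 144,000+13,100 + 21,500+3,290 + 3,500 = 185,390 kg.
Stage 1: m₀ = 185,390 kg, m_f = 185,390 − 144,000 = 41,390 kg; Δv = 250×9.8×ln(4.479) = 2450.0×1.4994 ≈ 3674 m/s.
Stage 2: m₀ = 28,290 kg, m_f = 28,290 − 21,500 = 6,790 kg; Δv = 301×9.8×ln(4.166) = 2949.8×1.4271 ≈ 4210 m/s.
Total Δv = 3674 + 4210 = 7884 m/s.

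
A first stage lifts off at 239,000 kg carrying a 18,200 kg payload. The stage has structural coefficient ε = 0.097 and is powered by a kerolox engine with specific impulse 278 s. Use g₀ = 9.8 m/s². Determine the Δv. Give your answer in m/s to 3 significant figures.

Δv ≈ 4900 m/s

Stage wet mass = m₀ − payload = 239,000 − 18,200 = 220,800 kg.
Stage dry mass = ε × stage wet mass = 0.097 × 220,800 = 21,417.6 kg.
Burnout mass m_f = stage dry + payload = 21,417.6 + 18,200 = 39,617.6 kg.
v_e = Isp · g₀ = 278 × 9.8 = 2724.4 m/s.
Using Δv = v_e ln(m₀/m_f): Δv = v_e · ln(239,000/39,617.6) = 2724.4 × ln(6.033) = 2724.4 × 1.7972 ≈ 4896 m/s.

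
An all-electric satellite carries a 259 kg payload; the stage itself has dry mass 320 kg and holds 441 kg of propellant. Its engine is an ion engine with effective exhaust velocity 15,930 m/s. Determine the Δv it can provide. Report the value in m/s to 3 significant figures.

m₀ = payload + dry + propellant = 259 + 320 + 441 = 1,020 kg.
m_f = payload + dry = 259 + 320 = 579 kg.
Δv = v_e · ln(m₀/m_f) = 15930.0 × ln(1.762) = 15930.0 × 0.5663 ≈ 9020.4 m/s.

Δv ≈ 9020 m/s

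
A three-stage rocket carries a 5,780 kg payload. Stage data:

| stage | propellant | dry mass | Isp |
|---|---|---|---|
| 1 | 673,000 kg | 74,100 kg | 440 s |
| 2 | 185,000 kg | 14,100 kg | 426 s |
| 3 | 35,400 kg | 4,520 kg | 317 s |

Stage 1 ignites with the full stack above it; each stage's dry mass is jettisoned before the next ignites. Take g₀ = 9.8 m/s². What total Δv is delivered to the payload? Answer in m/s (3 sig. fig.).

Ignition mass of stage 1 = 673,000+74,100 + 185,000+14,100 + 35,400+4,520 + 5,780 = 991,900 kg.
Stage 1: m₀ = 991,900 kg, m_f = 991,900 − 673,000 = 318,900 kg; Δv = 440×9.8×ln(3.11) = 4312.0×1.1347 ≈ 4893 m/s.
Stage 2: m₀ = 244,800 kg, m_f = 244,800 − 185,000 = 59,800 kg; Δv = 426×9.8×ln(4.094) = 4174.8×1.4094 ≈ 5884 m/s.
Stage 3: m₀ = 45,700 kg, m_f = 45,700 − 35,400 = 10,300 kg; Δv = 317×9.8×ln(4.437) = 3106.6×1.4900 ≈ 4629 m/s.
Total Δv = 4893 + 5884 + 4629 = 15406 m/s.

Δv ≈ 15400 m/s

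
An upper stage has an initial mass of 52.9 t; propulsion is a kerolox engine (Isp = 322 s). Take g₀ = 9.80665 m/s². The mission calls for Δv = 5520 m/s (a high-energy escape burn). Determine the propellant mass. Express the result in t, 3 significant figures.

propellant mass ≈ 43.7 t

v_e = Isp · g₀ = 322 × 9.80665 = 3157.7 m/s.
m₀/m_f = exp(Δv / v_e) = exp(5520 / 3157.7) = exp(1.7481) = 5.7436.
m_f = 52.9 / 5.7436 = 9.21025 t, so propellant = m₀ − m_f = 52.9 − 9.21025 = 43.68975 t.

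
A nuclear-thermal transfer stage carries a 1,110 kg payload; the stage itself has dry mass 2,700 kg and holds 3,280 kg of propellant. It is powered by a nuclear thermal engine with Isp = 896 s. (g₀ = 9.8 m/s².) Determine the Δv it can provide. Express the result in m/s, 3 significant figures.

Δv ≈ 5450 m/s

v_e = Isp · g₀ = 896 × 9.8 = 8780.8 m/s.
m₀ = payload + dry + propellant = 1,110 + 2,700 + 3,280 = 7,090 kg.
m_f = payload + dry = 1,110 + 2,700 = 3,810 kg.
Δv = v_e · ln(m₀/m_f) = 8780.8 × ln(1.861) = 8780.8 × 0.6211 ≈ 5453.4 m/s.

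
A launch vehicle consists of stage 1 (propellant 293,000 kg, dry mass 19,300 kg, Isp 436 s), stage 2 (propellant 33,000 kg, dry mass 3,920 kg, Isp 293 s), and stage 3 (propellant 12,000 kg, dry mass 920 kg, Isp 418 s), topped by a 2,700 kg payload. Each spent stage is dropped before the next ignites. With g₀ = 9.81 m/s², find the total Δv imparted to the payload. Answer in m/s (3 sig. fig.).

Ignition mass of stage 1 = 293,000+19,300 + 33,000+3,920 + 12,000+920 + 2,700 = 364,840 kg.
Stage 1: m₀ = 364,840 kg, m_f = 364,840 − 293,000 = 71,840 kg; Δv = 436×9.81×ln(5.079) = 4277.2×1.6250 ≈ 6950 m/s.
Stage 2: m₀ = 52,540 kg, m_f = 52,540 − 33,000 = 19,540 kg; Δv = 293×9.81×ln(2.689) = 2874.3×0.9891 ≈ 2843 m/s.
Stage 3: m₀ = 15,620 kg, m_f = 15,620 − 12,000 = 3,620 kg; Δv = 418×9.81×ln(4.315) = 4100.6×1.4621 ≈ 5995 m/s.
Total Δv = 6950 + 2843 + 5995 = 15788 m/s.

Δv ≈ 15800 m/s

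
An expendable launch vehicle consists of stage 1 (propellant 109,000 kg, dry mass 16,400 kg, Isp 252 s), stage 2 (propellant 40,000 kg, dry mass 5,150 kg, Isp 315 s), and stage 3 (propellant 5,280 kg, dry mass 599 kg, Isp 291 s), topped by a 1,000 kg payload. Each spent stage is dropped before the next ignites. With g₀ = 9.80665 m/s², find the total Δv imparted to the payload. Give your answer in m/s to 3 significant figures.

Δv ≈ 11000 m/s

Ignition mass of stage 1 = 109,000+16,400 + 40,000+5,150 + 5,280+599 + 1,000 = 177,429 kg.
Stage 1: m₀ = 177,429 kg, m_f = 177,429 − 109,000 = 68,429 kg; Δv = 252×9.80665×ln(2.593) = 2471.3×0.9528 ≈ 2355 m/s.
Stage 2: m₀ = 52,029 kg, m_f = 52,029 − 40,000 = 12,029 kg; Δv = 315×9.80665×ln(4.325) = 3089.1×1.4645 ≈ 4524 m/s.
Stage 3: m₀ = 6,879 kg, m_f = 6,879 − 5,280 = 1,599 kg; Δv = 291×9.80665×ln(4.302) = 2853.7×1.4591 ≈ 4164 m/s.
Total Δv = 2355 + 4524 + 4164 = 11043 m/s.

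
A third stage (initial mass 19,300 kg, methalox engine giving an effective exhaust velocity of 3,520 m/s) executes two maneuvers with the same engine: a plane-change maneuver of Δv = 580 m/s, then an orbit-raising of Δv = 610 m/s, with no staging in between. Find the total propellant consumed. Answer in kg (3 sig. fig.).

total propellant consumed ≈ 5540 kg

After the first burn: m = 19300 × exp(−580/3520.0) = 19300 × 0.84809 = 16,368.1 kg.
After the second burn: m = 16,368.1 × exp(−610/3520.0) = 16,368.1 × 0.84089 = 13,763.8 kg.
Total propellant = m₀ − m_final = 19300 − 13,763.8 = 5,536.2 kg.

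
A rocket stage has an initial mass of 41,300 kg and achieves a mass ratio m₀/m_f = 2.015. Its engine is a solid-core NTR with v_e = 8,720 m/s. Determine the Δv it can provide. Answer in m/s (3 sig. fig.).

Using Δv = v_e ln(m₀/m_f): Δv = v_e · ln(2.015) = 8720.0 × 0.7006 ≈ 6109.4 m/s.

Δv ≈ 6110 m/s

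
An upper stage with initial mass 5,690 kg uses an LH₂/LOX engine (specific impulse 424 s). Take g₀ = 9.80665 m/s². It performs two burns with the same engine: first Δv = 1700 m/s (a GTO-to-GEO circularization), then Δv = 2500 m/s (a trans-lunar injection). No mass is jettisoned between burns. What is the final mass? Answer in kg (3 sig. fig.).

v_e = Isp · g₀ = 424 × 9.80665 = 4158.0 m/s.
After the first burn: m = 5690 × exp(−1700/4158.0) = 5690 × 0.66441 = 3,780.49 kg.
After the second burn: m = 3,780.49 × exp(−2500/4158.0) = 3,780.49 × 0.54813 = 2,072.2 kg.

final mass ≈ 2070 kg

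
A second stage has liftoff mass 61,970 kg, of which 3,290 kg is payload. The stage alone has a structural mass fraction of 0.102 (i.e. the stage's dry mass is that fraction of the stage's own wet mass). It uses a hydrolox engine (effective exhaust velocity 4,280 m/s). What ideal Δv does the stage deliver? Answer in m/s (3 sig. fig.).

Stage wet mass = m₀ − payload = 61,970 − 3,290 = 58,680 kg.
Stage dry mass = ε × stage wet mass = 0.102 × 58,680 = 5,985.36 kg.
Burnout mass m_f = stage dry + payload = 5,985.36 + 3,290 = 9,275.36 kg.
By the Tsiolkovsky rocket equation, Δv = v_e · ln(61,970/9,275.36) = 4280.0 × ln(6.681) = 4280.0 × 1.8993 ≈ 8129 m/s.

Δv ≈ 8130 m/s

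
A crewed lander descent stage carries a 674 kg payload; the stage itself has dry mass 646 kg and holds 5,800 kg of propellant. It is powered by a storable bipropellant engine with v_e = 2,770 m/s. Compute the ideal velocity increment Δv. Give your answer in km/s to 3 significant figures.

m₀ = payload + dry + propellant = 674 + 646 + 5,800 = 7,120 kg.
m_f = payload + dry = 674 + 646 = 1,320 kg.
From the ideal rocket equation, Δv = v_e · ln(m₀/m_f) = 2770.0 × ln(5.394) = 2770.0 × 1.6853 ≈ 4668.2 m/s.

Δv ≈ 4.67 km/s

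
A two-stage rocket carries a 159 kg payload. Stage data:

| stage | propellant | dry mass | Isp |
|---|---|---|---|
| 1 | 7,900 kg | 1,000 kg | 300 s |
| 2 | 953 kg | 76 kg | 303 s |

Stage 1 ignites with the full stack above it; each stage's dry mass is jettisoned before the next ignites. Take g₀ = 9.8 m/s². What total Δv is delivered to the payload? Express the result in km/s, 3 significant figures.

Δv ≈ 9.31 km/s

Ignition mass of stage 1 = 7,900+1,000 + 953+76 + 159 = 10,088 kg.
Stage 1: m₀ = 10,088 kg, m_f = 10,088 − 7,900 = 2,188 kg; Δv = 300×9.8×ln(4.611) = 2940.0×1.5284 ≈ 4493 m/s.
Stage 2: m₀ = 1,188 kg, m_f = 1,188 − 953 = 235 kg; Δv = 303×9.8×ln(5.055) = 2969.4×1.6204 ≈ 4812 m/s.
Total Δv = 4493 + 4812 = 9305 m/s.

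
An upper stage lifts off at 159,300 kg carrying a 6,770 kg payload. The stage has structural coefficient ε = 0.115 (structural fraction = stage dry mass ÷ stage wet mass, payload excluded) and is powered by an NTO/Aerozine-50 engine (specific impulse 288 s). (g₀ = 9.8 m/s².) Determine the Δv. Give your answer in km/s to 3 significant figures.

Δv ≈ 5.31 km/s

Stage wet mass = m₀ − payload = 159,300 − 6,770 = 152,530 kg.
Stage dry mass = ε × stage wet mass = 0.115 × 152,530 = 17,541 kg.
Burnout mass m_f = stage dry + payload = 17,541 + 6,770 = 24,311 kg.
v_e = Isp · g₀ = 288 × 9.8 = 2822.4 m/s.
Rocket equation: Δv = v_e · ln(159,300/24,311) = 2822.4 × ln(6.553) = 2822.4 × 1.8799 ≈ 5306 m/s.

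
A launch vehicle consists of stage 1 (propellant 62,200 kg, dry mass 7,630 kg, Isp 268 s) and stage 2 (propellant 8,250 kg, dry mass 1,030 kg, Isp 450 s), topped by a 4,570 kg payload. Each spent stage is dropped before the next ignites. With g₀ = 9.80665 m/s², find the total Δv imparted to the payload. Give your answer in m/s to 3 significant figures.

Ignition mass of stage 1 = 62,200+7,630 + 8,250+1,030 + 4,570 = 83,680 kg.
Stage 1: m₀ = 83,680 kg, m_f = 83,680 − 62,200 = 21,480 kg; Δv = 268×9.80665×ln(3.896) = 2628.2×1.3599 ≈ 3574 m/s.
Stage 2: m₀ = 13,850 kg, m_f = 13,850 − 8,250 = 5,600 kg; Δv = 450×9.80665×ln(2.473) = 4413.0×0.9055 ≈ 3996 m/s.
Total Δv = 3574 + 3996 = 7570 m/s.

Δv ≈ 7570 m/s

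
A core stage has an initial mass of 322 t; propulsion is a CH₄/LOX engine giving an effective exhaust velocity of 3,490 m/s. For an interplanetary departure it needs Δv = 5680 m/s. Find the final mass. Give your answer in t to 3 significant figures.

m₀/m_f = exp(Δv / v_e) = exp(5680 / 3490.0) = exp(1.6275) = 5.0912.
m_f = m₀ / 5.0912 = 322 / 5.0912 = 63.2464 t.

final mass ≈ 63.2 t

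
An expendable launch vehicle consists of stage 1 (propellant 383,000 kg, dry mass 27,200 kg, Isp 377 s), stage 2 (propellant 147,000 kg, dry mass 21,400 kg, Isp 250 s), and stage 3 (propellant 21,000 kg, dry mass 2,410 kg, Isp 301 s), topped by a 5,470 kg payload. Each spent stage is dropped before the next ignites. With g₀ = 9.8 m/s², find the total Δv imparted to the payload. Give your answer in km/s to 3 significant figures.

Ignition mass of stage 1 = 383,000+27,200 + 147,000+21,400 + 21,000+2,410 + 5,470 = 607,480 kg.
Stage 1: m₀ = 607,480 kg, m_f = 607,480 − 383,000 = 224,480 kg; Δv = 377×9.8×ln(2.706) = 3694.6×0.9955 ≈ 3678 m/s.
Stage 2: m₀ = 197,280 kg, m_f = 197,280 − 147,000 = 50,280 kg; Δv = 250×9.8×ln(3.924) = 2450.0×1.3670 ≈ 3349 m/s.
Stage 3: m₀ = 28,880 kg, m_f = 28,880 − 21,000 = 7,880 kg; Δv = 301×9.8×ln(3.665) = 2949.8×1.2988 ≈ 3831 m/s.
Total Δv = 3678 + 3349 + 3831 = 10858 m/s.

Δv ≈ 10.9 km/s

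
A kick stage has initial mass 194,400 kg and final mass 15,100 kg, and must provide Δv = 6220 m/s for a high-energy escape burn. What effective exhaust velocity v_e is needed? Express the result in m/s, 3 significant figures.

ln(m₀/m_f) = ln(194400/15100) = ln(12.87) = 2.5552.
v_e = Δv / ln(m₀/m_f) = 6220 / 2.5552 = 2434.2 m/s.

v_e ≈ 2430 m/s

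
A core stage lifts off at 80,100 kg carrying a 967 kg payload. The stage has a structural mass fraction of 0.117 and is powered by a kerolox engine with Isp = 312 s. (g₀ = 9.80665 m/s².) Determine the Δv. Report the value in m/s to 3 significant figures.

Stage wet mass = m₀ − payload = 80,100 − 967 = 79,133 kg.
Stage dry mass = ε × stage wet mass = 0.117 × 79,133 = 9,258.56 kg.
Burnout mass m_f = stage dry + payload = 9,258.56 + 967 = 10,225.56 kg.
v_e = Isp · g₀ = 312 × 9.80665 = 3059.7 m/s.
Rocket equation: Δv = v_e · ln(80,100/10,225.56) = 3059.7 × ln(7.833) = 3059.7 × 2.0584 ≈ 6298 m/s.

Δv ≈ 6300 m/s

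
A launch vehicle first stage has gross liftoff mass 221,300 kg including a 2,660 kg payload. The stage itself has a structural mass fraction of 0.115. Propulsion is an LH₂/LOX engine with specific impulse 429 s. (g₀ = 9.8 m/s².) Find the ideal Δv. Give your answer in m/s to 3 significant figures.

Stage wet mass = m₀ − payload = 221,300 − 2,660 = 218,640 kg.
Stage dry mass = ε × stage wet mass = 0.115 × 218,640 = 25,143.6 kg.
Burnout mass m_f = stage dry + payload = 25,143.6 + 2,660 = 27,803.6 kg.
v_e = Isp · g₀ = 429 × 9.8 = 4204.2 m/s.
By the Tsiolkovsky rocket equation, Δv = v_e · ln(221,300/27,803.6) = 4204.2 × ln(7.959) = 4204.2 × 2.0744 ≈ 8721 m/s.

Δv ≈ 8720 m/s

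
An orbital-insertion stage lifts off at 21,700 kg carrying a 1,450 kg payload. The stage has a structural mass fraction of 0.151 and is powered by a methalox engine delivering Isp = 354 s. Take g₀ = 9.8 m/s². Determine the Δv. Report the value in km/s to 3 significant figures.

Δv ≈ 5.45 km/s

Stage wet mass = m₀ − payload = 21,700 − 1,450 = 20,250 kg.
Stage dry mass = ε × stage wet mass = 0.151 × 20,250 = 3,057.75 kg.
Burnout mass m_f = stage dry + payload = 3,057.75 + 1,450 = 4,507.75 kg.
v_e = Isp · g₀ = 354 × 9.8 = 3469.2 m/s.
Using Δv = v_e ln(m₀/m_f): Δv = v_e · ln(21,700/4,507.75) = 3469.2 × ln(4.814) = 3469.2 × 1.5715 ≈ 5452 m/s.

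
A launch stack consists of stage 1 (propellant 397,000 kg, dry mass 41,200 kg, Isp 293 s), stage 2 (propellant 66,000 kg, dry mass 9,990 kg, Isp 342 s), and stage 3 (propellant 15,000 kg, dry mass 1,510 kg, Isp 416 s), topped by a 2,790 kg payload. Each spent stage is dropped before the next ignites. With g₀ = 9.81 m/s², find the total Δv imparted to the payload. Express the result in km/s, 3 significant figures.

Ignition mass of stage 1 = 397,000+41,200 + 66,000+9,990 + 15,000+1,510 + 2,790 = 533,490 kg.
Stage 1: m₀ = 533,490 kg, m_f = 533,490 − 397,000 = 136,490 kg; Δv = 293×9.81×ln(3.909) = 2874.3×1.3632 ≈ 3918 m/s.
Stage 2: m₀ = 95,290 kg, m_f = 95,290 − 66,000 = 29,290 kg; Δv = 342×9.81×ln(3.253) = 3355.0×1.1797 ≈ 3958 m/s.
Stage 3: m₀ = 19,300 kg, m_f = 19,300 − 15,000 = 4,300 kg; Δv = 416×9.81×ln(4.488) = 4081.0×1.5015 ≈ 6128 m/s.
Total Δv = 3918 + 3958 + 6128 = 14004 m/s.

Δv ≈ 14.0 km/s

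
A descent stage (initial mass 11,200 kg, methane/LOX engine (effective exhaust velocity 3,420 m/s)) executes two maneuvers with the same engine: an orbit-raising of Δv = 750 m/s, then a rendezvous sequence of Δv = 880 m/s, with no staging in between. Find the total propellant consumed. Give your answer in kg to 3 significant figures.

total propellant consumed ≈ 4250 kg

After the first burn: m = 11200 × exp(−750/3420.0) = 11200 × 0.80308 = 8,994.5 kg.
After the second burn: m = 8,994.5 × exp(−880/3420.0) = 8,994.5 × 0.77313 = 6,953.92 kg.
Total propellant = m₀ − m_final = 11200 − 6,953.92 = 4,246.08 kg.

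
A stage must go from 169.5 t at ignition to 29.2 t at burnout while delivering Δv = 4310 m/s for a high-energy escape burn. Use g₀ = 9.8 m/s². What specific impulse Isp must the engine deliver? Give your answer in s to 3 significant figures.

Isp ≈ 250 s

ln(m₀/m_f) = ln(169500/29200) = ln(5.805) = 1.7587.
From the ideal rocket equation, v_e = Δv / ln(m₀/m_f) = 4310 / 1.7587 = 2450.7 m/s.
Isp = v_e / g₀ = 2450.7 / 9.8 = 250.1 s.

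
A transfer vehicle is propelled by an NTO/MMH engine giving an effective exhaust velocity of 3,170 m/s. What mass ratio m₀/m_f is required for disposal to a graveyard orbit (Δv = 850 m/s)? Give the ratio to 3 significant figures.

mass ratio ≈ 1.31

m₀/m_f = exp(Δv / v_e) = exp(850 / 3170.0) = exp(0.2681) = 1.3075.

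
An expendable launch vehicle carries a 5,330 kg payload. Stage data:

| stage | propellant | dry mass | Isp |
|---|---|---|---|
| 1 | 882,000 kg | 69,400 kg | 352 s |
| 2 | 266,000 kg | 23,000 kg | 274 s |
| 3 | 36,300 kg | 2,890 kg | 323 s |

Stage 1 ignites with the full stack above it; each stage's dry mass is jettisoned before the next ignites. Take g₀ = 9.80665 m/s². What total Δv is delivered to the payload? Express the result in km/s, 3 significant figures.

Ignition mass of stage 1 = 882,000+69,400 + 266,000+23,000 + 36,300+2,890 + 5,330 = 1,284,920 kg.
Stage 1: m₀ = 1,284,920 kg, m_f = 1,284,920 − 882,000 = 402,920 kg; Δv = 352×9.80665×ln(3.189) = 3451.9×1.1597 ≈ 4003 m/s.
Stage 2: m₀ = 333,520 kg, m_f = 333,520 − 266,000 = 67,520 kg; Δv = 274×9.80665×ln(4.94) = 2687.0×1.5973 ≈ 4292 m/s.
Stage 3: m₀ = 44,520 kg, m_f = 44,520 − 36,300 = 8,220 kg; Δv = 323×9.80665×ln(5.416) = 3167.5×1.6894 ≈ 5351 m/s.
Total Δv = 4003 + 4292 + 5351 = 13646 m/s.

Δv ≈ 13.6 km/s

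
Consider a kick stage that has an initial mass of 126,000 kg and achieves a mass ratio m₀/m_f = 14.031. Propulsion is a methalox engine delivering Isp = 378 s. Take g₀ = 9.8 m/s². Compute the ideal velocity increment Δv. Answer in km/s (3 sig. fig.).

v_e = Isp · g₀ = 378 × 9.8 = 3704.4 m/s.
Δv = v_e · ln(14.031) = 3704.4 × 2.6413 ≈ 9784.3 m/s.

Δv ≈ 9.78 km/s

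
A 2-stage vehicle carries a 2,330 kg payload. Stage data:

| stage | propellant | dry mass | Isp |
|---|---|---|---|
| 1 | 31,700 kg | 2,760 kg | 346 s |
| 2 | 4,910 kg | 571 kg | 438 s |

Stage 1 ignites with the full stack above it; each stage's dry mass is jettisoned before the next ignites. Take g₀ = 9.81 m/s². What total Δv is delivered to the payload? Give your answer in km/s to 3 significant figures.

Δv ≈ 8.96 km/s

Ignition mass of stage 1 = 31,700+2,760 + 4,910+571 + 2,330 = 42,271 kg.
Stage 1: m₀ = 42,271 kg, m_f = 42,271 − 31,700 = 10,571 kg; Δv = 346×9.81×ln(3.999) = 3394.3×1.3860 ≈ 4704 m/s.
Stage 2: m₀ = 7,811 kg, m_f = 7,811 − 4,910 = 2,901 kg; Δv = 438×9.81×ln(2.693) = 4296.8×0.9905 ≈ 4256 m/s.
Total Δv = 4704 + 4256 = 8960 m/s.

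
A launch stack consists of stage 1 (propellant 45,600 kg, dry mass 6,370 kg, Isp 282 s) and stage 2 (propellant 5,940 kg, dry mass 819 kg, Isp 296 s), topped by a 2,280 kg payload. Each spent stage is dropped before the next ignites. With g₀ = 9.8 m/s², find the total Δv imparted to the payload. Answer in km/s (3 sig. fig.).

Ignition mass of stage 1 = 45,600+6,370 + 5,940+819 + 2,280 = 61,009 kg.
Stage 1: m₀ = 61,009 kg, m_f = 61,009 − 45,600 = 15,409 kg; Δv = 282×9.8×ln(3.959) = 2763.6×1.3761 ≈ 3803 m/s.
Stage 2: m₀ = 9,039 kg, m_f = 9,039 − 5,940 = 3,099 kg; Δv = 296×9.8×ln(2.917) = 2900.8×1.0705 ≈ 3105 m/s.
Total Δv = 3803 + 3105 = 6908 m/s.

Δv ≈ 6.91 km/s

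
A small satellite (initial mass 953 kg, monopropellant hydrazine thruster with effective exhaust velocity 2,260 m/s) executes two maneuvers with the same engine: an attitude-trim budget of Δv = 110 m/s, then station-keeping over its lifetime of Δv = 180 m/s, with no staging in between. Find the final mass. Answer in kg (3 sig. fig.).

final mass ≈ 838 kg

After the first burn: m = 953 × exp(−110/2260.0) = 953 × 0.95249 = 907.723 kg.
After the second burn: m = 907.723 × exp(−180/2260.0) = 907.723 × 0.92344 = 838.228 kg.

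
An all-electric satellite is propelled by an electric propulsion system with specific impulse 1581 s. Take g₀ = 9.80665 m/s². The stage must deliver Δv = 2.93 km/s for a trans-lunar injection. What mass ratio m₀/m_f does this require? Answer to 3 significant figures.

mass ratio ≈ 1.21

v_e = Isp · g₀ = 1581 × 9.80665 = 15504.3 m/s.
Rocket equation: m₀/m_f = exp(Δv / v_e) = exp(2930 / 15504.3) = exp(0.1890) = 1.2080.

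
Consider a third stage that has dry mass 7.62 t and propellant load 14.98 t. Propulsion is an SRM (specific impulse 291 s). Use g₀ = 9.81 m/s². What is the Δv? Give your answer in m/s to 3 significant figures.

Δv ≈ 3100 m/s

v_e = Isp · g₀ = 291 × 9.81 = 2854.7 m/s.
m₀ = m_dry + m_prop = 7.62 + 14.98 = 22.6 t.
By the Tsiolkovsky rocket equation, Δv = v_e · ln(m₀/m_f) = 2854.7 × ln(2.966) = 2854.7 × 1.0872 ≈ 3103.6 m/s.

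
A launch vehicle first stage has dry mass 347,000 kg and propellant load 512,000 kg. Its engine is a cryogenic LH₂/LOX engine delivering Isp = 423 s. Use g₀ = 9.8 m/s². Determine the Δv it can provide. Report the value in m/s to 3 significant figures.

Δv ≈ 3760 m/s

v_e = Isp · g₀ = 423 × 9.8 = 4145.4 m/s.
m₀ = m_dry + m_prop = 347,000 + 512,000 = 859,000 kg.
Rocket equation: Δv = v_e · ln(m₀/m_f) = 4145.4 × ln(2.476) = 4145.4 × 0.9064 ≈ 3757.6 m/s.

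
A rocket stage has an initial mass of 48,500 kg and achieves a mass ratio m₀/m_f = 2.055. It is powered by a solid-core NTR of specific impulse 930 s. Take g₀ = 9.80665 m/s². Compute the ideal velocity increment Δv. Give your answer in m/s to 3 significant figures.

v_e = Isp · g₀ = 930 × 9.80665 = 9120.2 m/s.
By the Tsiolkovsky rocket equation, Δv = v_e · ln(2.055) = 9120.2 × 0.7203 ≈ 6569.0 m/s.

Δv ≈ 6570 m/s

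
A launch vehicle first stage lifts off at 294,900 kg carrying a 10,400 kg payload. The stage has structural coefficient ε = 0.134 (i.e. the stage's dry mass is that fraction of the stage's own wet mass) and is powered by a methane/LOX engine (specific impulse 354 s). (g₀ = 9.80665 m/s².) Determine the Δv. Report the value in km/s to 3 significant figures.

Δv ≈ 6.26 km/s

Stage wet mass = m₀ − payload = 294,900 − 10,400 = 284,500 kg.
Stage dry mass = ε × stage wet mass = 0.134 × 284,500 = 38,123 kg.
Burnout mass m_f = stage dry + payload = 38,123 + 10,400 = 48,523 kg.
v_e = Isp · g₀ = 354 × 9.80665 = 3471.6 m/s.
Rocket equation: Δv = v_e · ln(294,900/48,523) = 3471.6 × ln(6.078) = 3471.6 × 1.8046 ≈ 6265 m/s.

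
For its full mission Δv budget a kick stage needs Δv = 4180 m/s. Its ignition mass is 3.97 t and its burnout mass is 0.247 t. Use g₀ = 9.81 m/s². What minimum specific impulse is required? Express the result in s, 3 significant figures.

Isp ≈ 153 s

ln(m₀/m_f) = ln(3970/247) = ln(16.07) = 2.7771.
v_e = Δv / ln(m₀/m_f) = 4180 / 2.7771 = 1505.1 m/s.
Isp = v_e / g₀ = 1505.1 / 9.81 = 153.4 s.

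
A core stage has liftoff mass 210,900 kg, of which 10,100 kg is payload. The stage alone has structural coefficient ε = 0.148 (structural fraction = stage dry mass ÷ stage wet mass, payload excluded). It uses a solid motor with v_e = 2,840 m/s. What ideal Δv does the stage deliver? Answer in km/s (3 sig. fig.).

Stage wet mass = m₀ − payload = 210,900 − 10,100 = 200,800 kg.
Stage dry mass = ε × stage wet mass = 0.148 × 200,800 = 29,718.4 kg.
Burnout mass m_f = stage dry + payload = 29,718.4 + 10,100 = 39,818.4 kg.
Rocket equation: Δv = v_e · ln(210,900/39,818.4) = 2840.0 × ln(5.297) = 2840.0 × 1.6671 ≈ 4734 m/s.

Δv ≈ 4.73 km/s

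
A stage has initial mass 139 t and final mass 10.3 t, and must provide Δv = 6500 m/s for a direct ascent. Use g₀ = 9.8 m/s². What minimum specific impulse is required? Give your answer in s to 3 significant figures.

Isp ≈ 255 s

ln(m₀/m_f) = ln(139000/10300) = ln(13.5) = 2.6023.
From the ideal rocket equation, v_e = Δv / ln(m₀/m_f) = 6500 / 2.6023 = 2497.8 m/s.
Isp = v_e / g₀ = 2497.8 / 9.8 = 254.9 s.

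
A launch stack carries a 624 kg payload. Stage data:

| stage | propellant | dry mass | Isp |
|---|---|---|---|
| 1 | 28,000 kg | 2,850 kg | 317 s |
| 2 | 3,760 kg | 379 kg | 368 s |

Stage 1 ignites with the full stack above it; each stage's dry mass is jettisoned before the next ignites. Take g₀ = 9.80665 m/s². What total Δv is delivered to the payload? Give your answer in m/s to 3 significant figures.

Ignition mass of stage 1 = 28,000+2,850 + 3,760+379 + 624 = 35,613 kg.
Stage 1: m₀ = 35,613 kg, m_f = 35,613 − 28,000 = 7,613 kg; Δv = 317×9.80665×ln(4.678) = 3108.7×1.5429 ≈ 4796 m/s.
Stage 2: m₀ = 4,763 kg, m_f = 4,763 − 3,760 = 1,003 kg; Δv = 368×9.80665×ln(4.749) = 3608.8×1.5579 ≈ 5622 m/s.
Total Δv = 4796 + 5622 = 10418 m/s.

Δv ≈ 10400 m/s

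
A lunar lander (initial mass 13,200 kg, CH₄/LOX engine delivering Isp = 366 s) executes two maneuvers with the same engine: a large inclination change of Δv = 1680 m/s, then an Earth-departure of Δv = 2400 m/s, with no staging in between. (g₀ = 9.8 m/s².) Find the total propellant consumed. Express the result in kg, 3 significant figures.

v_e = Isp · g₀ = 366 × 9.8 = 3586.8 m/s.
After the first burn: m = 13200 × exp(−1680/3586.8) = 13200 × 0.62601 = 8,263.33 kg.
After the second burn: m = 8,263.33 × exp(−2400/3586.8) = 8,263.33 × 0.51216 = 4,232.15 kg.
Total propellant = m₀ − m_final = 13200 − 4,232.15 = 8,967.85 kg.

total propellant consumed ≈ 8970 kg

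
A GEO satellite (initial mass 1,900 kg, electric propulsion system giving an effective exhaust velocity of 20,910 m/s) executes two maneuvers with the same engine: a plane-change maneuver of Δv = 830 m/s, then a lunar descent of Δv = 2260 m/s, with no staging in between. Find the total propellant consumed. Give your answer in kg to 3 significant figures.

After the first burn: m = 1900 × exp(−830/20910.0) = 1900 × 0.96108 = 1,826.05 kg.
After the second burn: m = 1,826.05 × exp(−2260/20910.0) = 1,826.05 × 0.89755 = 1,638.97 kg.
Total propellant = m₀ − m_final = 1900 − 1,638.97 = 261.03 kg.

total propellant consumed ≈ 261 kg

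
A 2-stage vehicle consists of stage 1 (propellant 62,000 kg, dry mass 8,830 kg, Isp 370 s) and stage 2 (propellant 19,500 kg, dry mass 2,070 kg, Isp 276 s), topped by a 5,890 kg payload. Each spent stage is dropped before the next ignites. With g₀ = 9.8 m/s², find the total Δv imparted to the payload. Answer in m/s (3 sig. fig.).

Δv ≈ 6960 m/s

Ignition mass of stage 1 = 62,000+8,830 + 19,500+2,070 + 5,890 = 98,290 kg.
Stage 1: m₀ = 98,290 kg, m_f = 98,290 − 62,000 = 36,290 kg; Δv = 370×9.8×ln(2.708) = 3626.0×0.9964 ≈ 3613 m/s.
Stage 2: m₀ = 27,460 kg, m_f = 27,460 − 19,500 = 7,960 kg; Δv = 276×9.8×ln(3.45) = 2704.8×1.2383 ≈ 3349 m/s.
Total Δv = 3613 + 3349 = 6962 m/s.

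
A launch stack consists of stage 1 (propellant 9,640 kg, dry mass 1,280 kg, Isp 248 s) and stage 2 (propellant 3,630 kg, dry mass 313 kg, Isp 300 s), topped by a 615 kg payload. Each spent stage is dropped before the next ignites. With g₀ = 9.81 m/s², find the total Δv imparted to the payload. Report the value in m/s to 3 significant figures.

Ignition mass of stage 1 = 9,640+1,280 + 3,630+313 + 615 = 15,478 kg.
Stage 1: m₀ = 15,478 kg, m_f = 15,478 − 9,640 = 5,838 kg; Δv = 248×9.81×ln(2.651) = 2432.9×0.9750 ≈ 2372 m/s.
Stage 2: m₀ = 4,558 kg, m_f = 4,558 − 3,630 = 928 kg; Δv = 300×9.81×ln(4.912) = 2943.0×1.5916 ≈ 4684 m/s.
Total Δv = 2372 + 4684 = 7056 m/s.

Δv ≈ 7060 m/s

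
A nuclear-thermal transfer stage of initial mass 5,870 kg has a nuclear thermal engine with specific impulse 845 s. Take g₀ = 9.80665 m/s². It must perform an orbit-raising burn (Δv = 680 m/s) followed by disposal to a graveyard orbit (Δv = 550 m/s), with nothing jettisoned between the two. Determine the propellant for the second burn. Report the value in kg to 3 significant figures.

v_e = Isp · g₀ = 845 × 9.80665 = 8286.6 m/s.
After the first burn: m = 5870 × exp(−680/8286.6) = 5870 × 0.92122 = 5,407.56 kg.
After the second burn: m = 5,407.56 × exp(−550/8286.6) = 5,407.56 × 0.93578 = 5,060.29 kg.
Second-burn propellant = 5,407.56 − 5,060.29 = 347.27 kg.

propellant for the second burn ≈ 347 kg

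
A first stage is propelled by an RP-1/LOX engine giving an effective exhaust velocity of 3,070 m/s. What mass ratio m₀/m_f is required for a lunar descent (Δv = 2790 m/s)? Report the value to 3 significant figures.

mass ratio ≈ 2.48

Using Δv = v_e ln(m₀/m_f): m₀/m_f = exp(Δv / v_e) = exp(2790 / 3070.0) = exp(0.9088) = 2.4813.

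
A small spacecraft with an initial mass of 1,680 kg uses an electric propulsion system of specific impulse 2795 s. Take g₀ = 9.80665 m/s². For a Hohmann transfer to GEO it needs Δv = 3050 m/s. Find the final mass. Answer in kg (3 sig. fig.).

v_e = Isp · g₀ = 2795 × 9.80665 = 27409.6 m/s.
Rocket equation: m₀/m_f = exp(Δv / v_e) = exp(3050 / 27409.6) = exp(0.1113) = 1.1177.
m_f = m₀ / 1.1177 = 1,680 / 1.1177 = 1,503.09 kg.

final mass ≈ 1500 kg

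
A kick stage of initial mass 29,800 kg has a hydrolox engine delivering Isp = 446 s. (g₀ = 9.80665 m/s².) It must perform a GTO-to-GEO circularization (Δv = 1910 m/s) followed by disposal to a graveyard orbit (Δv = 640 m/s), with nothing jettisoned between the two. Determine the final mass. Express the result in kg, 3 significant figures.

final mass ≈ 16600 kg

v_e = Isp · g₀ = 446 × 9.80665 = 4373.8 m/s.
After the first burn: m = 29800 × exp(−1910/4373.8) = 29800 × 0.64617 = 19,255.9 kg.
After the second burn: m = 19,255.9 × exp(−640/4373.8) = 19,255.9 × 0.86388 = 16,634.8 kg.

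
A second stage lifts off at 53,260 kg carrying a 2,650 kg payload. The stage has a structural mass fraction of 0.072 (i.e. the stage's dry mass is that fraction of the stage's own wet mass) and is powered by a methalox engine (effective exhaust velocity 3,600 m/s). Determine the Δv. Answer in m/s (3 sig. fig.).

Stage wet mass = m₀ − payload = 53,260 − 2,650 = 50,610 kg.
Stage dry mass = ε × stage wet mass = 0.072 × 50,610 = 3,643.92 kg.
Burnout mass m_f = stage dry + payload = 3,643.92 + 2,650 = 6,293.92 kg.
Rocket equation: Δv = v_e · ln(53,260/6,293.92) = 3600.0 × ln(8.462) = 3600.0 × 2.1356 ≈ 7688 m/s.

Δv ≈ 7690 m/s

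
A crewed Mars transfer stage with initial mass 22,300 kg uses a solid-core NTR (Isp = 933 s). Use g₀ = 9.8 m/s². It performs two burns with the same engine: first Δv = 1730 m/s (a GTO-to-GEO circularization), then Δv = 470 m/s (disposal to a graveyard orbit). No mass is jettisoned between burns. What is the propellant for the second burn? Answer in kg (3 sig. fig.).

propellant for the second burn ≈ 925 kg

v_e = Isp · g₀ = 933 × 9.8 = 9143.4 m/s.
After the first burn: m = 22300 × exp(−1730/9143.4) = 22300 × 0.82761 = 18,455.7 kg.
After the second burn: m = 18,455.7 × exp(−470/9143.4) = 18,455.7 × 0.94990 = 17,531.1 kg.
Second-burn propellant = 18,455.7 − 17,531.1 = 924.6 kg.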